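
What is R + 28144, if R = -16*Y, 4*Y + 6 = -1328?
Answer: 33480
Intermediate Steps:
Y = -667/2 (Y = -3/2 + (¼)*(-1328) = -3/2 - 332 = -667/2 ≈ -333.50)
R = 5336 (R = -16*(-667/2) = 5336)
R + 28144 = 5336 + 28144 = 33480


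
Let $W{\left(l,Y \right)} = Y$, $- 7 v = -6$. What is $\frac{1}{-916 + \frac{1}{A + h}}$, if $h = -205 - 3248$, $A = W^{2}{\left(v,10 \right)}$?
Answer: $- \frac{3353}{3071349} \approx -0.0010917$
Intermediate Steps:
$v = \frac{6}{7}$ ($v = \left(- \frac{1}{7}\right) \left(-6\right) = \frac{6}{7} \approx 0.85714$)
$A = 100$ ($A = 10^{2} = 100$)
$h = -3453$ ($h = -205 - 3248 = -3453$)
$\frac{1}{-916 + \frac{1}{A + h}} = \frac{1}{-916 + \frac{1}{100 - 3453}} = \frac{1}{-916 + \frac{1}{-3353}} = \frac{1}{-916 - \frac{1}{3353}} = \frac{1}{- \frac{3071349}{3353}} = - \frac{3353}{3071349}$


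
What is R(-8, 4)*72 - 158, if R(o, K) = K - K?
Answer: -158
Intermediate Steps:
R(o, K) = 0
R(-8, 4)*72 - 158 = 0*72 - 158 = 0 - 158 = -158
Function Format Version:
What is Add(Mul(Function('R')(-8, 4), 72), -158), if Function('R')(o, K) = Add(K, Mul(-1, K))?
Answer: -158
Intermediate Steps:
Function('R')(o, K) = 0
Add(Mul(Function('R')(-8, 4), 72), -158) = Add(Mul(0, 72), -158) = Add(0, -158) = -158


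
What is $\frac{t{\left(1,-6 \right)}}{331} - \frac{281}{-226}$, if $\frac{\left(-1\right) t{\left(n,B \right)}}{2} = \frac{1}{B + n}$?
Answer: $\frac{465507}{374030} \approx 1.2446$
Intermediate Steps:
$t{\left(n,B \right)} = - \frac{2}{B + n}$
$\frac{t{\left(1,-6 \right)}}{331} - \frac{281}{-226} = \frac{\left(-2\right) \frac{1}{-6 + 1}}{331} - \frac{281}{-226} = - \frac{2}{-5} \cdot \frac{1}{331} - - \frac{281}{226} = \left(-2\right) \left(- \frac{1}{5}\right) \frac{1}{331} + \frac{281}{226} = \frac{2}{5} \cdot \frac{1}{331} + \frac{281}{226} = \frac{2}{1655} + \frac{281}{226} = \frac{465507}{374030}$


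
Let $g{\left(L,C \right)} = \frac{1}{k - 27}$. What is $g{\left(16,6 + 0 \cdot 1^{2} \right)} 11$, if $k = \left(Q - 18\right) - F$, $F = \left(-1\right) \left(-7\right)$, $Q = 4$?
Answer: $- \frac{11}{48} \approx -0.22917$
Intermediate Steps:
$F = 7$
$k = -21$ ($k = \left(4 - 18\right) - 7 = -14 - 7 = -21$)
$g{\left(L,C \right)} = - \frac{1}{48}$ ($g{\left(L,C \right)} = \frac{1}{-21 - 27} = \frac{1}{-48} = - \frac{1}{48}$)
$g{\left(16,6 + 0 \cdot 1^{2} \right)} 11 = \left(- \frac{1}{48}\right) 11 = - \frac{11}{48}$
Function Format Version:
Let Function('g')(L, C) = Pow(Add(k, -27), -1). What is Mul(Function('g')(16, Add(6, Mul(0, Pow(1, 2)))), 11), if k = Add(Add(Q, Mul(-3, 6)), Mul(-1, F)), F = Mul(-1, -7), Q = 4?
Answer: Rational(-11, 48) ≈ -0.22917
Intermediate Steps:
F = 7
k = -21 (k = Add(Add(4, Mul(-3, 6)), Mul(-1, 7)) = Add(Add(4, -18), -7) = Add(-14, -7) = -21)
Function('g')(L, C) = Rational(-1, 48) (Function('g')(L, C) = Pow(Add(-21, -27), -1) = Pow(-48, -1) = Rational(-1, 48))
Mul(Function('g')(16, Add(6, Mul(0, Pow(1, 2)))), 11) = Mul(Rational(-1, 48), 11) = Rational(-11, 48)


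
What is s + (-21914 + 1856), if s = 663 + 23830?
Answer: 4435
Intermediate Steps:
s = 24493
s + (-21914 + 1856) = 24493 + (-21914 + 1856) = 24493 - 20058 = 4435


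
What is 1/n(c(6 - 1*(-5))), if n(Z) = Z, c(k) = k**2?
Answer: 1/121 ≈ 0.0082645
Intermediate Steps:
1/n(c(6 - 1*(-5))) = 1/((6 - 1*(-5))**2) = 1/((6 + 5)**2) = 1/(11**2) = 1/121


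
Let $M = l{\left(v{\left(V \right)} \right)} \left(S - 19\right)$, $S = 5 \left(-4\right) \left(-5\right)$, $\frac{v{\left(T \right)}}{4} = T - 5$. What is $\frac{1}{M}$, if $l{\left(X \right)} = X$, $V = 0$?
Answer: $- \frac{1}{1620} \approx -0.00061728$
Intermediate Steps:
$v{\left(T \right)} = -20 + 4 T$ ($v{\left(T \right)} = 4 \left(T - 5\right) = 4 \left(-5 + T\right) = -20 + 4 T$)
$S = 100$ ($S = \left(-20\right) \left(-5\right) = 100$)
$M = -1620$ ($M = \left(-20 + 4 \cdot 0\right) \left(100 - 19\right) = \left(-20 + 0\right) 81 = \left(-20\right) 81 = -1620$)
$\frac{1}{M} = \frac{1}{-1620} = - \frac{1}{1620}$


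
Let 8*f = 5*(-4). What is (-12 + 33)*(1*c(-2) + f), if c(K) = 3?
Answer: 21/2 ≈ 10.500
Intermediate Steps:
f = -5/2 (f = (5*(-4))/8 = (1/8)*(-20) = -5/2 ≈ -2.5000)
(-12 + 33)*(1*c(-2) + f) = (-12 + 33)*(1*3 - 5/2) = 21*(3 - 5/2) = 21*(1/2) = 21/2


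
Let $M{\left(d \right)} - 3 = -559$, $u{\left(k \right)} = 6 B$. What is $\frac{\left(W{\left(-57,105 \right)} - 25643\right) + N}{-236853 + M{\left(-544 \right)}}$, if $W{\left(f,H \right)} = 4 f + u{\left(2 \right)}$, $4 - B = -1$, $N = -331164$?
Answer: $\frac{357005}{237409} \approx 1.5038$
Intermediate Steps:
$B = 5$ ($B = 4 - -1 = 4 + 1 = 5$)
$u{\left(k \right)} = 30$ ($u{\left(k \right)} = 6 \cdot 5 = 30$)
$M{\left(d \right)} = -556$ ($M{\left(d \right)} = 3 - 559 = -556$)
$W{\left(f,H \right)} = 30 + 4 f$ ($W{\left(f,H \right)} = 4 f + 30 = 30 + 4 f$)
$\frac{\left(W{\left(-57,105 \right)} - 25643\right) + N}{-236853 + M{\left(-544 \right)}} = \frac{\left(\left(30 + 4 \left(-57\right)\right) - 25643\right) - 331164}{-236853 - 556} = \frac{\left(\left(30 - 228\right) - 25643\right) - 331164}{-237409} = \left(\left(-198 - 25643\right) - 331164\right) \left(- \frac{1}{237409}\right) = \left(-25841 - 331164\right) \left(- \frac{1}{237409}\right) = \left(-357005\right) \left(- \frac{1}{237409}\right) = \frac{357005}{237409}$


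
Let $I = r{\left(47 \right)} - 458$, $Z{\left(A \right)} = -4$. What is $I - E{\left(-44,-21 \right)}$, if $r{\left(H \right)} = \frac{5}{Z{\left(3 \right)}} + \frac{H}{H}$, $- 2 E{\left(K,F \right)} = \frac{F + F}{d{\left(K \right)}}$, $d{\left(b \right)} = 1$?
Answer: $- \frac{1917}{4} \approx -479.25$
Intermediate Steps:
$E{\left(K,F \right)} = - F$ ($E{\left(K,F \right)} = - \frac{\left(F + F\right) 1^{-1}}{2} = - \frac{2 F 1}{2} = - \frac{2 F}{2} = - F$)
$r{\left(H \right)} = - \frac{1}{4}$ ($r{\left(H \right)} = \frac{5}{-4} + \frac{H}{H} = 5 \left(- \frac{1}{4}\right) + 1 = - \frac{5}{4} + 1 = - \frac{1}{4}$)
$I = - \frac{1833}{4}$ ($I = - \frac{1}{4} - 458 = - \frac{1833}{4} \approx -458.25$)
$I - E{\left(-44,-21 \right)} = - \frac{1833}{4} - \left(-1\right) \left(-21\right) = - \frac{1833}{4} - 21 = - \frac{1917}{4}$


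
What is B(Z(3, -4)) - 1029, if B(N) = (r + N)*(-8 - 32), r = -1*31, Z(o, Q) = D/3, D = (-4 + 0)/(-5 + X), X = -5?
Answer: 617/3 ≈ 205.67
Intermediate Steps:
D = 2/5 (D = (-4 + 0)/(-5 - 5) = -4/(-10) = -4*(-1/10) = 2/5 ≈ 0.40000)
Z(o, Q) = 2/15 (Z(o, Q) = (2/5)/3 = (2/5)*(1/3) = 2/15)
r = -31
B(N) = 1240 - 40*N (B(N) = (-31 + N)*(-8 - 32) = (-31 + N)*(-40) = 1240 - 40*N)
B(Z(3, -4)) - 1029 = (1240 - 40*2/15) - 1029 = (1240 - 16/3) - 1029 = 3704/3 - 1029 = 617/3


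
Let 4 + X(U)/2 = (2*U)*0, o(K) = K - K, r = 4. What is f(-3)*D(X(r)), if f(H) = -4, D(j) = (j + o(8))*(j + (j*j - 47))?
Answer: 288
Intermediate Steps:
o(K) = 0
X(U) = -8 (X(U) = -8 + 2*((2*U)*0) = -8 + 2*0 = -8 + 0 = -8)
D(j) = j*(-47 + j + j²) (D(j) = (j + 0)*(j + (j*j - 47)) = j*(j + (j² - 47)) = j*(j + (-47 + j²)) = j*(-47 + j + j²))
f(-3)*D(X(r)) = -(-32)*(-47 - 8 + (-8)²) = -(-32)*(-47 - 8 + 64) = -(-32)*9 = -4*(-72) = 288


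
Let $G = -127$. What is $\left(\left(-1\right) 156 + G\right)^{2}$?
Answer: $80089$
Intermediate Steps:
$\left(\left(-1\right) 156 + G\right)^{2} = \left(\left(-1\right) 156 - 127\right)^{2} = \left(-156 - 127\right)^{2} = \left(-283\right)^{2} = 80089$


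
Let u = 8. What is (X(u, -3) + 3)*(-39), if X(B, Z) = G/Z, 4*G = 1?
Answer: -455/4 ≈ -113.75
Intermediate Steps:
G = 1/4 (G = (1/4)*1 = 1/4 ≈ 0.25000)
X(B, Z) = 1/(4*Z)
(X(u, -3) + 3)*(-39) = ((1/4)/(-3) + 3)*(-39) = ((1/4)*(-1/3) + 3)*(-39) = (-1/12 + 3)*(-39) = (35/12)*(-39) = -455/4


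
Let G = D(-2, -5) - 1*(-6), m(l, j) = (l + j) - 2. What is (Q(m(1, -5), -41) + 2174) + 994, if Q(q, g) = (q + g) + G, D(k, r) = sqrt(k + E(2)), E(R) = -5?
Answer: 3127 + I*sqrt(7) ≈ 3127.0 + 2.6458*I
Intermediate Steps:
m(l, j) = -2 + j + l (m(l, j) = (j + l) - 2 = -2 + j + l)
D(k, r) = sqrt(-5 + k) (D(k, r) = sqrt(k - 5) = sqrt(-5 + k))
G = 6 + I*sqrt(7) (G = sqrt(-5 - 2) - 1*(-6) = sqrt(-7) + 6 = I*sqrt(7) + 6 = 6 + I*sqrt(7) ≈ 6.0 + 2.6458*I)
Q(q, g) = 6 + g + q + I*sqrt(7) (Q(q, g) = (q + g) + (6 + I*sqrt(7)) = (g + q) + (6 + I*sqrt(7)) = 6 + g + q + I*sqrt(7))
(Q(m(1, -5), -41) + 2174) + 994 = ((6 - 41 + (-2 - 5 + 1) + I*sqrt(7)) + 2174) + 994 = ((6 - 41 - 6 + I*sqrt(7)) + 2174) + 994 = ((-41 + I*sqrt(7)) + 2174) + 994 = (2133 + I*sqrt(7)) + 994 = 3127 + I*sqrt(7)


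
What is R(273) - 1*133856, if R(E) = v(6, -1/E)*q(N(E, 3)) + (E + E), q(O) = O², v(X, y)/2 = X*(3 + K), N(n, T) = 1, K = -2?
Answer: -133298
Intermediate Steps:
v(X, y) = 2*X (v(X, y) = 2*(X*(3 - 2)) = 2*(X*1) = 2*X)
R(E) = 12 + 2*E (R(E) = (2*6)*1² + (E + E) = 12*1 + 2*E = 12 + 2*E)
R(273) - 1*133856 = (12 + 2*273) - 1*133856 = (12 + 546) - 133856 = 558 - 133856 = -133298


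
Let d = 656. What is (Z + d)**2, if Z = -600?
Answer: 3136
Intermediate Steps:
(Z + d)**2 = (-600 + 656)**2 = 56**2 = 3136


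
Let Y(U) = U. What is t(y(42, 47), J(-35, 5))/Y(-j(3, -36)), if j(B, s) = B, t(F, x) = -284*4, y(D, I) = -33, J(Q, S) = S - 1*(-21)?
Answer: 1136/3 ≈ 378.67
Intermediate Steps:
J(Q, S) = 21 + S (J(Q, S) = S + 21 = 21 + S)
t(F, x) = -1136
t(y(42, 47), J(-35, 5))/Y(-j(3, -36)) = -1136/((-1*3)) = -1136/(-3) = -1136*(-⅓) = 1136/3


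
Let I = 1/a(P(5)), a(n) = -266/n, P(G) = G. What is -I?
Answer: 5/266 ≈ 0.018797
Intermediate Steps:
I = -5/266 (I = 1/(-266/5) = -5/266 ≈ -0.018797)
-I = -1*(-5/266) = 5/266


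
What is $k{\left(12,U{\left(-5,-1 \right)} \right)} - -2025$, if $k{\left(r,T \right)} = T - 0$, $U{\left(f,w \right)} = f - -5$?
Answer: $2025$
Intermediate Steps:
$U{\left(f,w \right)} = 5 + f$ ($U{\left(f,w \right)} = f + 5 = 5 + f$)
$k{\left(r,T \right)} = T$ ($k{\left(r,T \right)} = T + 0 = T$)
$k{\left(12,U{\left(-5,-1 \right)} \right)} - -2025 = \left(5 - 5\right) - -2025 = 0 + 2025 = 2025$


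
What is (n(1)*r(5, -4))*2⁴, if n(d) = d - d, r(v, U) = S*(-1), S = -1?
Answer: 0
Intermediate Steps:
r(v, U) = 1 (r(v, U) = -1*(-1) = 1)
n(d) = 0
(n(1)*r(5, -4))*2⁴ = (0*1)*2⁴ = 0*16 = 0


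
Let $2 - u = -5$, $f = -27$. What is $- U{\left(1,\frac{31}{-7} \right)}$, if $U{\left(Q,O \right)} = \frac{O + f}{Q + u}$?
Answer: $\frac{55}{14} \approx 3.9286$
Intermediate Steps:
$u = 7$ ($u = 2 - -5 = 2 + 5 = 7$)
$U{\left(Q,O \right)} = \frac{-27 + O}{7 + Q}$ ($U{\left(Q,O \right)} = \frac{O - 27}{Q + 7} = \frac{-27 + O}{7 + Q}$)
$- U{\left(1,\frac{31}{-7} \right)} = - \frac{-27 + \frac{31}{-7}}{7 + 1} = - \frac{-27 + 31 \left(- \frac{1}{7}\right)}{8} = - \frac{-27 - \frac{31}{7}}{8} = - \frac{-220}{8 \cdot 7} = \left(-1\right) \left(- \frac{55}{14}\right) = \frac{55}{14}$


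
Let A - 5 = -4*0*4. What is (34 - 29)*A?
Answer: 25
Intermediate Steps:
A = 5 (A = 5 - 4*0*4 = 5 + 0*4 = 5 + 0 = 5)
(34 - 29)*A = (34 - 29)*5 = 5*5 = 25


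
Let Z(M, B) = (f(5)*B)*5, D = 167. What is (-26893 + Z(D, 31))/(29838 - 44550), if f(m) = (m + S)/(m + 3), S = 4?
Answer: 213749/117696 ≈ 1.8161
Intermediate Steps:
f(m) = (4 + m)/(3 + m) (f(m) = (m + 4)/(m + 3) = (4 + m)/(3 + m))
Z(M, B) = 45*B/8 (Z(M, B) = (((4 + 5)/(3 + 5))*B)*5 = ((9/8)*B)*5 = (((⅛)*9)*B)*5 = (9*B/8)*5 = 45*B/8)
(-26893 + Z(D, 31))/(29838 - 44550) = (-26893 + (45/8)*31)/(29838 - 44550) = (-26893 + 1395/8)/(-14712) = -213749/8*(-1/14712) = 213749/117696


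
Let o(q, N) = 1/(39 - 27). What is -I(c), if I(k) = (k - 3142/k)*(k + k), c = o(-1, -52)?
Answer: 452447/72 ≈ 6284.0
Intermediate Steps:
o(q, N) = 1/12
c = 1/12 ≈ 0.083333
I(k) = 2*k*(k - 3142/k) (I(k) = (k - 3142/k)*(2*k) = 2*k*(k - 3142/k))
-I(c) = -(-6284 + 2*(1/12)²) = -(-6284 + 2*(1/144)) = -(-6284 + 1/72) = -1*(-452447/72) = 452447/72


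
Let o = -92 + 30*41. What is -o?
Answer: -1138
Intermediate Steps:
o = 1138 (o = -92 + 1230 = 1138)
-o = -1*1138 = -1138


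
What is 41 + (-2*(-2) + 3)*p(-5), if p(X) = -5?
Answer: 6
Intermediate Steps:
41 + (-2*(-2) + 3)*p(-5) = 41 + (-2*(-2) + 3)*(-5) = 41 + (4 + 3)*(-5) = 41 + 7*(-5) = 41 - 35 = 6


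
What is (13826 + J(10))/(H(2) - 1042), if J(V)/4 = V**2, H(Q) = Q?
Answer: -7113/520 ≈ -13.679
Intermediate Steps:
J(V) = 4*V**2
(13826 + J(10))/(H(2) - 1042) = (13826 + 4*10**2)/(2 - 1042) = (13826 + 4*100)/(-1040) = (13826 + 400)*(-1/1040) = 14226*(-1/1040) = -7113/520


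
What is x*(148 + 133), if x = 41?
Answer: 11521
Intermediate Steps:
x*(148 + 133) = 41*(148 + 133) = 41*281 = 11521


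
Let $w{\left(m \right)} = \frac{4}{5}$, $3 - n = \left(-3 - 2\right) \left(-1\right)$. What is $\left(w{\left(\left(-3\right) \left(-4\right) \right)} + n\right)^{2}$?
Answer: $\frac{36}{25} \approx 1.44$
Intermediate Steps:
$n = -2$ ($n = 3 - \left(-3 - 2\right) \left(-1\right) = 3 - \left(-5\right) \left(-1\right) = 3 - 5 = -2$)
$w{\left(m \right)} = \frac{4}{5}$ ($w{\left(m \right)} = 4 \cdot \frac{1}{5} = \frac{4}{5}$)
$\left(w{\left(\left(-3\right) \left(-4\right) \right)} + n\right)^{2} = \left(\frac{4}{5} - 2\right)^{2} = \left(- \frac{6}{5}\right)^{2} = \frac{36}{25}$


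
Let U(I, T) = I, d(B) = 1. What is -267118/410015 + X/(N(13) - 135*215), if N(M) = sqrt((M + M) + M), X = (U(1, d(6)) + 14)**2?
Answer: -75903789946841/115139125672930 - 75*sqrt(39)/280816862 ≈ -0.65924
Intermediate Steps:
X = 225 (X = (1 + 14)**2 = 15**2 = 225)
N(M) = sqrt(3)*sqrt(M) (N(M) = sqrt(2*M + M) = sqrt(3*M) = sqrt(3)*sqrt(M))
-267118/410015 + X/(N(13) - 135*215) = -267118/410015 + 225/(sqrt(3)*sqrt(13) - 135*215) = -267118*1/410015 + 225/(sqrt(39) - 29025) = -267118/410015 + 225/(-29025 + sqrt(39))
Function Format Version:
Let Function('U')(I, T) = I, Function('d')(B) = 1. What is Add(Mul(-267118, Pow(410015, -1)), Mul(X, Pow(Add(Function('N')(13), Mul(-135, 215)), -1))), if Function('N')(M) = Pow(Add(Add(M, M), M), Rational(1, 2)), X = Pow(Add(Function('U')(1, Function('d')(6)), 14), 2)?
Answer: Add(Rational(-75903789946841, 115139125672930), Mul(Rational(-75, 280816862), Pow(39, Rational(1, 2)))) ≈ -0.65924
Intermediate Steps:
X = 225 (X = Pow(Add(1, 14), 2) = Pow(15, 2) = 225)
Function('N')(M) = Mul(Pow(3, Rational(1, 2)), Pow(M, Rational(1, 2))) (Function('N')(M) = Pow(Add(Mul(2, M), M), Rational(1, 2)) = Pow(Mul(3, M), Rational(1, 2)) = Mul(Pow(3, Rational(1, 2)), Pow(M, Rational(1, 2))))
Add(Mul(-267118, Pow(410015, -1)), Mul(X, Pow(Add(Function('N')(13), Mul(-135, 215)), -1))) = Add(Mul(-267118, Pow(410015, -1)), Mul(225, Pow(Add(Mul(Pow(3, Rational(1, 2)), Pow(13, Rational(1, 2))), Mul(-135, 215)), -1))) = Add(Mul(-267118, Rational(1, 410015)), Mul(225, Pow(Add(Pow(39, Rational(1, 2)), -29025), -1))) = Add(Rational(-267118, 410015), Mul(225, Pow(Add(-29025, Pow(39, Rational(1, 2))), -1)))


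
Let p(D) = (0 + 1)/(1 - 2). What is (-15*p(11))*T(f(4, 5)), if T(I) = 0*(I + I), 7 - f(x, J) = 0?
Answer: 0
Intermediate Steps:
f(x, J) = 7 (f(x, J) = 7 - 1*0 = 7 + 0 = 7)
p(D) = -1 (p(D) = 1/(-1) = 1*(-1) = -1)
T(I) = 0 (T(I) = 0*(2*I) = 0)
(-15*p(11))*T(f(4, 5)) = -15*(-1)*0 = 15*0 = 0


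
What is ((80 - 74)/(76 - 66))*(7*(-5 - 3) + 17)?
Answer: -117/5 ≈ -23.400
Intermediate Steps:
((80 - 74)/(76 - 66))*(7*(-5 - 3) + 17) = (6/10)*(7*(-8) + 17) = (6*(⅒))*(-56 + 17) = (⅗)*(-39) = -117/5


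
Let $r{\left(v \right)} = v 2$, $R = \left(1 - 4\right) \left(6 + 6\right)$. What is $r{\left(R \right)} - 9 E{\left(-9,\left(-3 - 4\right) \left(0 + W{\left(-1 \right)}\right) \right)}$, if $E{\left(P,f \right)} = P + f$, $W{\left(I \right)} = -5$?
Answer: $-306$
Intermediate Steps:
$R = -36$ ($R = \left(-3\right) 12 = -36$)
$r{\left(v \right)} = 2 v$
$r{\left(R \right)} - 9 E{\left(-9,\left(-3 - 4\right) \left(0 + W{\left(-1 \right)}\right) \right)} = 2 \left(-36\right) - 9 \left(-9 + \left(-3 - 4\right) \left(0 - 5\right)\right) = -72 - 9 \left(-9 - -35\right) = -72 - 9 \left(-9 + 35\right) = -72 - 234 = -306$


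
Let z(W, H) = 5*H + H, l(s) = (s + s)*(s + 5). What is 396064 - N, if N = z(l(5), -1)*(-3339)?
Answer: 376030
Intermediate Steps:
l(s) = 2*s*(5 + s) (l(s) = (2*s)*(5 + s) = 2*s*(5 + s))
z(W, H) = 6*H
N = 20034 (N = (6*(-1))*(-3339) = -6*(-3339) = 20034)
396064 - N = 396064 - 1*20034 = 396064 - 20034 = 376030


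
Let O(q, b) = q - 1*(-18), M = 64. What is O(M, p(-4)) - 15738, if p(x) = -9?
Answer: -15656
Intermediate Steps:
O(q, b) = 18 + q (O(q, b) = q + 18 = 18 + q)
O(M, p(-4)) - 15738 = (18 + 64) - 15738 = 82 - 15738 = -15656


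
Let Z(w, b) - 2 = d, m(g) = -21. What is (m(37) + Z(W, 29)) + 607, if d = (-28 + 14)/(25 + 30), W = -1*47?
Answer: 32326/55 ≈ 587.75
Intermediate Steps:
W = -47
d = -14/55 ≈ -0.25455
Z(w, b) = 96/55 (Z(w, b) = 2 - 14/55 = 96/55)
(m(37) + Z(W, 29)) + 607 = (-21 + 96/55) + 607 = -1059/55 + 607 = 32326/55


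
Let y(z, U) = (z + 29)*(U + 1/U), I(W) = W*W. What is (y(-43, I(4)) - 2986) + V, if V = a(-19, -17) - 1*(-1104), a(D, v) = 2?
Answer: -16839/8 ≈ -2104.9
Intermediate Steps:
I(W) = W²
y(z, U) = (29 + z)*(U + 1/U)
V = 1106 (V = 2 - 1*(-1104) = 2 + 1104 = 1106)
(y(-43, I(4)) - 2986) + V = ((29 - 43 + (4²)²*(29 - 43))/(4²) - 2986) + 1106 = ((29 - 43 + 16²*(-14))/16 - 2986) + 1106 = ((29 - 43 + 256*(-14))/16 - 2986) + 1106 = ((29 - 43 - 3584)/16 - 2986) + 1106 = ((1/16)*(-3598) - 2986) + 1106 = (-1799/8 - 2986) + 1106 = -25687/8 + 1106 = -16839/8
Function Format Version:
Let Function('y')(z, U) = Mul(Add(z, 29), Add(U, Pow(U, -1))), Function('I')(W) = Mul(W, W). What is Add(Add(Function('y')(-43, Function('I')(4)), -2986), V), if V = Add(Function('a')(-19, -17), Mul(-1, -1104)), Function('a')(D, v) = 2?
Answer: Rational(-16839, 8) ≈ -2104.9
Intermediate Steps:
Function('I')(W) = Pow(W, 2)
Function('y')(z, U) = Mul(Add(29, z), Add(U, Pow(U, -1)))
V = 1106 (V = Add(2, Mul(-1, -1104)) = Add(2, 1104) = 1106)
Add(Add(Function('y')(-43, Function('I')(4)), -2986), V) = Add(Add(Mul(Pow(Pow(4, 2), -1), Add(29, -43, Mul(Pow(Pow(4, 2), 2), Add(29, -43)))), -2986), 1106) = Add(Add(Mul(Pow(16, -1), Add(29, -43, Mul(Pow(16, 2), -14))), -2986), 1106) = Add(Add(Mul(Rational(1, 16), Add(29, -43, Mul(256, -14))), -2986), 1106) = Add(Add(Mul(Rational(1, 16), Add(29, -43, -3584)), -2986), 1106) = Add(Add(Mul(Rational(1, 16), -3598), -2986), 1106) = Add(Add(Rational(-1799, 8), -2986), 1106) = Add(Rational(-25687, 8), 1106) = Rational(-16839, 8)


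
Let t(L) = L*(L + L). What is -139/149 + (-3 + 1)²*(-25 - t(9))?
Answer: -111591/149 ≈ -748.93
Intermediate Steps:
t(L) = 2*L² (t(L) = L*(2*L) = 2*L²)
-139/149 + (-3 + 1)²*(-25 - t(9)) = -139/149 + (-3 + 1)²*(-25 - 2*9²) = -139*1/149 + (-2)²*(-25 - 2*81) = -139/149 + 4*(-25 - 1*162) = -139/149 + 4*(-25 - 162) = -139/149 + 4*(-187) = -139/149 - 748 = -111591/149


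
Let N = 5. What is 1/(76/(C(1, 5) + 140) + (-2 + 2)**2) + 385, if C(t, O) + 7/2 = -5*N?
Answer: 58743/152 ≈ 386.47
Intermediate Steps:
C(t, O) = -57/2 (C(t, O) = -7/2 - 5*5 = -7/2 - 25 = -57/2)
1/(76/(C(1, 5) + 140) + (-2 + 2)**2) + 385 = 1/(76/(-57/2 + 140) + (-2 + 2)**2) + 385 = 1/(76/(223/2) + 0**2) + 385 = 1/(76*(2/223) + 0) + 385 = 1/(152/223 + 0) + 385 = 1/(152/223) + 385 = 223/152 + 385 = 58743/152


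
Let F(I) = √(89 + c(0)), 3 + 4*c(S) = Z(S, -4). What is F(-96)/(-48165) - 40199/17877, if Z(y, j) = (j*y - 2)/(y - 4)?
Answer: -40199/17877 - √1414/192660 ≈ -2.2488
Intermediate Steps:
Z(y, j) = (-2 + j*y)/(-4 + y)
c(S) = -¾ + (-2 - 4*S)/(4*(-4 + S)) (c(S) = -¾ + ((-2 - 4*S)/(-4 + S))/4 = -¾ + (-2 - 4*S)/(4*(-4 + S)))
F(I) = √1414/4 (F(I) = √(89 + (10 - 7*0)/(4*(-4 + 0))) = √(89 + (¼)*(10 + 0)/(-4)) = √(89 + (¼)*(-¼)*10) = √(89 - 5/8) = √(707/8) = √1414/4)
F(-96)/(-48165) - 40199/17877 = (√1414/4)/(-48165) - 40199/17877 = (√1414/4)*(-1/48165) - 40199*1/17877 = -√1414/192660 - 40199/17877 = -40199/17877 - √1414/192660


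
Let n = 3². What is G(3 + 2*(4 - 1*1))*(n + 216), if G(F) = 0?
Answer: 0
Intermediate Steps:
n = 9
G(3 + 2*(4 - 1*1))*(n + 216) = 0*(9 + 216) = 0*225 = 0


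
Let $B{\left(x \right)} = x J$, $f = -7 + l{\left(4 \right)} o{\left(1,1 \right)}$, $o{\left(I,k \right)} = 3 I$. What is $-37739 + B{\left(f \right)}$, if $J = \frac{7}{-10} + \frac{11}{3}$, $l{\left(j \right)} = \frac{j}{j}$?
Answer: $- \frac{566263}{15} \approx -37751.0$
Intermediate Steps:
$l{\left(j \right)} = 1$
$f = -4$ ($f = -7 + 1 \cdot 3 \cdot 1 = -7 + 1 \cdot 3 = -7 + 3 = -4$)
$J = \frac{89}{30}$ ($J = 7 \left(- \frac{1}{10}\right) + 11 \cdot \frac{1}{3} = - \frac{7}{10} + \frac{11}{3} = \frac{89}{30} \approx 2.9667$)
$B{\left(x \right)} = \frac{89 x}{30}$ ($B{\left(x \right)} = x \frac{89}{30} = \frac{89 x}{30}$)
$-37739 + B{\left(f \right)} = -37739 + \frac{89}{30} \left(-4\right) = -37739 - \frac{178}{15} = - \frac{566263}{15}$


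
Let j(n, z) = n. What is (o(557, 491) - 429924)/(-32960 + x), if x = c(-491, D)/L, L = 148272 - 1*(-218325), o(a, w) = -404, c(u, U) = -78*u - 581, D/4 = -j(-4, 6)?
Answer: 157756953816/12082999403 ≈ 13.056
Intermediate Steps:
D = 16 (D = 4*(-1*(-4)) = 4*4 = 16)
c(u, U) = -581 - 78*u
L = 366597 (L = 148272 + 218325 = 366597)
x = 37717/366597 (x = (-581 - 78*(-491))/366597 = (-581 + 38298)*(1/366597) = 37717*(1/366597) = 37717/366597 ≈ 0.10288)
(o(557, 491) - 429924)/(-32960 + x) = (-404 - 429924)/(-32960 + 37717/366597) = -430328/(-12082999403/366597) = -430328*(-366597/12082999403) = 157756953816/12082999403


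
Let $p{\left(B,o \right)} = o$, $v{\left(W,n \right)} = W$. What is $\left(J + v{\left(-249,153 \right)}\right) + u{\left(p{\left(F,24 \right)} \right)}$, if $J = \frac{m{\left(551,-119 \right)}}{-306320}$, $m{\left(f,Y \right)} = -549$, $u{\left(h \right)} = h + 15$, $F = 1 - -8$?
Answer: $- \frac{64326651}{306320} \approx -210.0$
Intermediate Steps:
$F = 9$ ($F = 1 + 8 = 9$)
$u{\left(h \right)} = 15 + h$
$J = \frac{549}{306320}$ ($J = - \frac{549}{-306320} = \left(-549\right) \left(- \frac{1}{306320}\right) = \frac{549}{306320} \approx 0.0017922$)
$\left(J + v{\left(-249,153 \right)}\right) + u{\left(p{\left(F,24 \right)} \right)} = \left(\frac{549}{306320} - 249\right) + \left(15 + 24\right) = - \frac{76273131}{306320} + 39 = - \frac{64326651}{306320}$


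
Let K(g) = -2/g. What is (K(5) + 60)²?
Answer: 88804/25 ≈ 3552.2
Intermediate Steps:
(K(5) + 60)² = (-2/5 + 60)² = (-2*⅕ + 60)² = (-⅖ + 60)² = (298/5)² = 88804/25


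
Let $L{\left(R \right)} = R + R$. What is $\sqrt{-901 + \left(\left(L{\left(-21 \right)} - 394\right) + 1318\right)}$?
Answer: $i \sqrt{19} \approx 4.3589 i$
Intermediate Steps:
$L{\left(R \right)} = 2 R$
$\sqrt{-901 + \left(\left(L{\left(-21 \right)} - 394\right) + 1318\right)} = \sqrt{-901 + \left(\left(2 \left(-21\right) - 394\right) + 1318\right)} = \sqrt{-901 + \left(\left(-42 - 394\right) + 1318\right)} = \sqrt{-901 + \left(-436 + 1318\right)} = \sqrt{-901 + 882} = \sqrt{-19} = i \sqrt{19}$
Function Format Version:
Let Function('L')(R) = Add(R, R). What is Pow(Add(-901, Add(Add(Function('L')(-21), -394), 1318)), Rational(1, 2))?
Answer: Mul(I, Pow(19, Rational(1, 2))) ≈ Mul(4.3589, I)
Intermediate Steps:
Function('L')(R) = Mul(2, R)
Pow(Add(-901, Add(Add(Function('L')(-21), -394), 1318)), Rational(1, 2)) = Pow(Add(-901, Add(Add(Mul(2, -21), -394), 1318)), Rational(1, 2)) = Pow(Add(-901, Add(Add(-42, -394), 1318)), Rational(1, 2)) = Pow(Add(-901, Add(-436, 1318)), Rational(1, 2)) = Pow(Add(-901, 882), Rational(1, 2)) = Pow(-19, Rational(1, 2)) = Mul(I, Pow(19, Rational(1, 2)))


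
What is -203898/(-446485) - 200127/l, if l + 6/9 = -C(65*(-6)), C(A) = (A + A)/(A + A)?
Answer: 10722485211/89297 ≈ 1.2008e+5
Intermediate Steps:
C(A) = 1 (C(A) = (2*A)/((2*A)) = (2*A)*(1/(2*A)) = 1)
l = -5/3 (l = -⅔ - 1*1 = -⅔ - 1 = -5/3 ≈ -1.6667)
-203898/(-446485) - 200127/l = -203898/(-446485) - 200127/(-5/3) = -203898*(-1/446485) - 200127*(-⅗) = 203898/446485 + 600381/5 = 10722485211/89297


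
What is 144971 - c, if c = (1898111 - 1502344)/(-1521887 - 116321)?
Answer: 237493047735/1638208 ≈ 1.4497e+5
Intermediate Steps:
c = -395767/1638208 (c = 395767/(-1638208) = 395767*(-1/1638208) = -395767/1638208 ≈ -0.24159)
144971 - c = 144971 - 1*(-395767/1638208) = 144971 + 395767/1638208 = 237493047735/1638208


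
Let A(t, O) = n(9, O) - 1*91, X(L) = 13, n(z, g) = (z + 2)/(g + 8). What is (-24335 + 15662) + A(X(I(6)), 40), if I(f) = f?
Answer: -420661/48 ≈ -8763.8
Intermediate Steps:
n(z, g) = (2 + z)/(8 + g)
A(t, O) = -91 + 11/(8 + O) (A(t, O) = (2 + 9)/(8 + O) - 1*91 = 11/(8 + O) - 91 = -91 + 11/(8 + O))
(-24335 + 15662) + A(X(I(6)), 40) = (-24335 + 15662) + (-717 - 91*40)/(8 + 40) = -8673 + (-717 - 3640)/48 = -8673 + (1/48)*(-4357) = -8673 - 4357/48 = -420661/48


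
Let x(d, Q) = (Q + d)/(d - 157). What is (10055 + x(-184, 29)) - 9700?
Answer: 3910/11 ≈ 355.45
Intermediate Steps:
x(d, Q) = (Q + d)/(-157 + d)
(10055 + x(-184, 29)) - 9700 = (10055 + (29 - 184)/(-157 - 184)) - 9700 = (10055 - 155/(-341)) - 9700 = (10055 - 1/341*(-155)) - 9700 = (10055 + 5/11) - 9700 = 110610/11 - 9700 = 3910/11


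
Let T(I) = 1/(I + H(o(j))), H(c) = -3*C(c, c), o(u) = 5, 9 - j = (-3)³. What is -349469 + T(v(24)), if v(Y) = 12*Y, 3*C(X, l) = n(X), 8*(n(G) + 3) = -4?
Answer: -203740425/583 ≈ -3.4947e+5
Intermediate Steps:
n(G) = -7/2 (n(G) = -3 + (⅛)*(-4) = -3 - ½ = -7/2)
C(X, l) = -7/6 (C(X, l) = (⅓)*(-7/2) = -7/6)
j = 36 (j = 9 - 1*(-3)³ = 9 - 1*(-27) = 9 + 27 = 36)
H(c) = 7/2 (H(c) = -3*(-7/6) = 7/2)
T(I) = 1/(7/2 + I) (T(I) = 1/(I + 7/2) = 1/(7/2 + I))
-349469 + T(v(24)) = -349469 + 2/(7 + 2*(12*24)) = -349469 + 2/(7 + 2*288) = -349469 + 2/(7 + 576) = -349469 + 2/583 = -203740425/583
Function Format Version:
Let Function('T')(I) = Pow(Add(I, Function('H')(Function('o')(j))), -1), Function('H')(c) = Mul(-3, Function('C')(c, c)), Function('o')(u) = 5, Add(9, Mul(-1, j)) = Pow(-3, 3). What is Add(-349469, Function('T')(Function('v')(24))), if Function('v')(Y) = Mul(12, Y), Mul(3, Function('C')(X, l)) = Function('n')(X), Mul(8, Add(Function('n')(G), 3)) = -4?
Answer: Rational(-203740425, 583) ≈ -3.4947e+5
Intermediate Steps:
Function('n')(G) = Rational(-7, 2) (Function('n')(G) = Add(-3, Mul(Rational(1, 8), -4)) = Add(-3, Rational(-1, 2)) = Rational(-7, 2))
Function('C')(X, l) = Rational(-7, 6) (Function('C')(X, l) = Mul(Rational(1, 3), Rational(-7, 2)) = Rational(-7, 6))
j = 36 (j = Add(9, Mul(-1, Pow(-3, 3))) = Add(9, Mul(-1, -27)) = Add(9, 27) = 36)
Function('H')(c) = Rational(7, 2) (Function('H')(c) = Mul(-3, Rational(-7, 6)) = Rational(7, 2))
Function('T')(I) = Pow(Add(Rational(7, 2), I), -1) (Function('T')(I) = Pow(Add(I, Rational(7, 2)), -1) = Pow(Add(Rational(7, 2), I), -1))
Add(-349469, Function('T')(Function('v')(24))) = Add(-349469, Mul(2, Pow(Add(7, Mul(2, Mul(12, 24))), -1))) = Add(-349469, Mul(2, Pow(Add(7, Mul(2, 288)), -1))) = Add(-349469, Mul(2, Pow(Add(7, 576), -1))) = Add(-349469, Mul(2, Pow(583, -1))) = Add(-349469, Mul(2, Rational(1, 583))) = Add(-349469, Rational(2, 583)) = Rational(-203740425, 583)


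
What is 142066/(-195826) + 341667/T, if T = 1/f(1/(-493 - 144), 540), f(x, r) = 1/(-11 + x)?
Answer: -7103489032597/228724768 ≈ -31057.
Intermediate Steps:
T = -7008/637 (T = 1/(1/(-11 + 1/(-493 - 144))) = 1/(1/(-11 + 1/(-637))) = 1/(1/(-11 - 1/637)) = 1/(1/(-7008/637)) = 1/(-637/7008) = -7008/637 ≈ -11.002)
142066/(-195826) + 341667/T = 142066/(-195826) + 341667/(-7008/637) = 142066*(-1/195826) + 341667*(-637/7008) = -71033/97913 - 72547293/2336 = -7103489032597/228724768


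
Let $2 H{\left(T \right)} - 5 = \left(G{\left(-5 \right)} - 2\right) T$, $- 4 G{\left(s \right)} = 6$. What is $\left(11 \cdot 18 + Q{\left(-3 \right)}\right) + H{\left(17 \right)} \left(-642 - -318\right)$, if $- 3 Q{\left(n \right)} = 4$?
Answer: $\frac{27077}{3} \approx 9025.7$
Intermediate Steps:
$Q{\left(n \right)} = - \frac{4}{3}$ ($Q{\left(n \right)} = \left(- \frac{1}{3}\right) 4 = - \frac{4}{3}$)
$G{\left(s \right)} = - \frac{3}{2}$ ($G{\left(s \right)} = \left(- \frac{1}{4}\right) 6 = - \frac{3}{2}$)
$H{\left(T \right)} = \frac{5}{2} - \frac{7 T}{4}$ ($H{\left(T \right)} = \frac{5}{2} + \frac{\left(- \frac{3}{2} - 2\right) T}{2} = \frac{5}{2} + \frac{\left(- \frac{7}{2}\right) T}{2} = \frac{5}{2} - \frac{7 T}{4}$)
$\left(11 \cdot 18 + Q{\left(-3 \right)}\right) + H{\left(17 \right)} \left(-642 - -318\right) = \left(11 \cdot 18 - \frac{4}{3}\right) + \left(\frac{5}{2} - \frac{119}{4}\right) \left(-642 - -318\right) = \left(198 - \frac{4}{3}\right) + \left(\frac{5}{2} - \frac{119}{4}\right) \left(-642 + 318\right) = \frac{590}{3} - -8829 = \frac{590}{3} + 8829 = \frac{27077}{3}$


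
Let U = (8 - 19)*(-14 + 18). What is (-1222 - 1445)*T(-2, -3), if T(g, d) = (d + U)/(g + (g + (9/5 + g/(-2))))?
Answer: -208915/2 ≈ -1.0446e+5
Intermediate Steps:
U = -44 (U = -11*4 = -44)
T(g, d) = (-44 + d)/(9/5 + 3*g/2) (T(g, d) = (d - 44)/(g + (g + (9/5 + g/(-2)))) = (-44 + d)/(g + (g + (9*(⅕) + g*(-½)))) = (-44 + d)/(g + (g + (9/5 - g/2))) = (-44 + d)/(g + (9/5 + g/2)) = (-44 + d)/(9/5 + 3*g/2))
(-1222 - 1445)*T(-2, -3) = (-1222 - 1445)*(10*(-44 - 3)/(3*(6 + 5*(-2)))) = -8890*(-47)/(6 - 10) = -8890*(-47)/(-4) = -8890*(-1)*(-47)/4 = -2667*235/6 = -208915/2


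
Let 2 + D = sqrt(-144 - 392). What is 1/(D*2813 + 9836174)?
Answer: 2457637/24160978832922 - 2813*I*sqrt(134)/48321957665844 ≈ 1.0172e-7 - 6.7387e-10*I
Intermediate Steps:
D = -2 + 2*I*sqrt(134) (D = -2 + sqrt(-144 - 392) = -2 + sqrt(-536) = -2 + 2*I*sqrt(134) ≈ -2.0 + 23.152*I)
1/(D*2813 + 9836174) = 1/((-2 + 2*I*sqrt(134))*2813 + 9836174) = 1/((-5626 + 5626*I*sqrt(134)) + 9836174) = 1/(9830548 + 5626*I*sqrt(134))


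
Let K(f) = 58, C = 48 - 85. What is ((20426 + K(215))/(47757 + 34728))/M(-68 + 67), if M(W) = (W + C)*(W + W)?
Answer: 569/174135 ≈ 0.0032676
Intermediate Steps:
C = -37
M(W) = 2*W*(-37 + W) (M(W) = (W - 37)*(W + W) = (-37 + W)*(2*W) = 2*W*(-37 + W))
((20426 + K(215))/(47757 + 34728))/M(-68 + 67) = ((20426 + 58)/(47757 + 34728))/((2*(-68 + 67)*(-37 + (-68 + 67)))) = (20484/82485)/((2*(-1)*(-37 - 1))) = (20484*(1/82485))/((2*(-1)*(-38))) = (2276/9165)/76 = (2276/9165)*(1/76) = 569/174135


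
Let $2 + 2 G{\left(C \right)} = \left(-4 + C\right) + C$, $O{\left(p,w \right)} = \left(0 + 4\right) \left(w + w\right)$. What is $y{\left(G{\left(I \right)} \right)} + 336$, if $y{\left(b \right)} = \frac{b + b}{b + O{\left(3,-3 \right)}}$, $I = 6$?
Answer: $\frac{2350}{7} \approx 335.71$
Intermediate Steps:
$O{\left(p,w \right)} = 8 w$ ($O{\left(p,w \right)} = 4 \cdot 2 w = 8 w$)
$G{\left(C \right)} = -3 + C$ ($G{\left(C \right)} = -1 + \frac{\left(-4 + C\right) + C}{2} = -1 + \frac{-4 + 2 C}{2} = -1 + \left(-2 + C\right) = -3 + C$)
$y{\left(b \right)} = \frac{2 b}{-24 + b}$ ($y{\left(b \right)} = \frac{b + b}{b + 8 \left(-3\right)} = \frac{2 b}{b - 24} = \frac{2 b}{-24 + b}$)
$y{\left(G{\left(I \right)} \right)} + 336 = \frac{2 \left(-3 + 6\right)}{-24 + \left(-3 + 6\right)} + 336 = 2 \cdot 3 \frac{1}{-24 + 3} + 336 = 2 \cdot 3 \frac{1}{-21} + 336 = 2 \cdot 3 \left(- \frac{1}{21}\right) + 336 = - \frac{2}{7} + 336 = \frac{2350}{7}$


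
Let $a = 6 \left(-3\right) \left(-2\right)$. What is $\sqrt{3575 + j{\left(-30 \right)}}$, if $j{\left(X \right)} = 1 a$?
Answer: $\sqrt{3611} \approx 60.092$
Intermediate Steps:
$a = 36$ ($a = \left(-18\right) \left(-2\right) = 36$)
$j{\left(X \right)} = 36$ ($j{\left(X \right)} = 1 \cdot 36 = 36$)
$\sqrt{3575 + j{\left(-30 \right)}} = \sqrt{3575 + 36} = \sqrt{3611}$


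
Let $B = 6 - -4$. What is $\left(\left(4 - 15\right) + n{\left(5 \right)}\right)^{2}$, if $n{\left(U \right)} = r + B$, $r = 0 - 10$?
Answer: $121$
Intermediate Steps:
$r = -10$ ($r = 0 - 10 = -10$)
$B = 10$ ($B = 6 + 4 = 10$)
$n{\left(U \right)} = 0$ ($n{\left(U \right)} = -10 + 10 = 0$)
$\left(\left(4 - 15\right) + n{\left(5 \right)}\right)^{2} = \left(\left(4 - 15\right) + 0\right)^{2} = \left(-11 + 0\right)^{2} = \left(-11\right)^{2} = 121$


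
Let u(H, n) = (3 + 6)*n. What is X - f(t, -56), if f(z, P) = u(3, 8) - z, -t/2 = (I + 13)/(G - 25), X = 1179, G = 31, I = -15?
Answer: 3323/3 ≈ 1107.7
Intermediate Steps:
t = ⅔ (t = -2*(-15 + 13)/(31 - 25) = -(-4)/6 = -2*(-⅓) = ⅔ ≈ 0.66667)
u(H, n) = 9*n
f(z, P) = 72 - z (f(z, P) = 9*8 - z = 72 - z)
X - f(t, -56) = 1179 - (72 - 1*⅔) = 1179 - (72 - ⅔) = 1179 - 1*214/3 = 1179 - 214/3 = 3323/3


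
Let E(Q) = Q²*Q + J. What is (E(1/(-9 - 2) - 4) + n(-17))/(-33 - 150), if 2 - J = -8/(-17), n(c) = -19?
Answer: 648144/1380247 ≈ 0.46959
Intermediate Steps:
J = 26/17 (J = 2 - (-8)/(-17) = 2 - (-8)*(-1)/17 = 2 - 1*8/17 = 2 - 8/17 = 26/17 ≈ 1.5294)
E(Q) = 26/17 + Q³ (E(Q) = Q²*Q + 26/17 = Q³ + 26/17 = 26/17 + Q³)
(E(1/(-9 - 2) - 4) + n(-17))/(-33 - 150) = ((26/17 + (1/(-9 - 2) - 4)³) - 19)/(-33 - 150) = ((26/17 + (1/(-11) - 4)³) - 19)/(-183) = ((26/17 + (-1/11 - 4)³) - 19)*(-1/183) = ((26/17 + (-45/11)³) - 19)*(-1/183) = ((26/17 - 91125/1331) - 19)*(-1/183) = (-1514519/22627 - 19)*(-1/183) = -1944432/22627*(-1/183) = 648144/1380247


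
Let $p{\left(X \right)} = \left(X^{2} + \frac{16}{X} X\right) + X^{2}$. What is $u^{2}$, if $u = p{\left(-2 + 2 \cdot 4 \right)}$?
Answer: $7744$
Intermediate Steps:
$p{\left(X \right)} = 16 + 2 X^{2}$ ($p{\left(X \right)} = \left(X^{2} + 16\right) + X^{2} = \left(16 + X^{2}\right) + X^{2} = 16 + 2 X^{2}$)
$u = 88$ ($u = 16 + 2 \left(-2 + 2 \cdot 4\right)^{2} = 16 + 2 \left(-2 + 8\right)^{2} = 16 + 2 \cdot 6^{2} = 16 + 2 \cdot 36 = 16 + 72 = 88$)
$u^{2} = 88^{2} = 7744$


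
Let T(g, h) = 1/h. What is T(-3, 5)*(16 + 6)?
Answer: 22/5 ≈ 4.4000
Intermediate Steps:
T(-3, 5)*(16 + 6) = (16 + 6)/5 = (⅕)*22 = 22/5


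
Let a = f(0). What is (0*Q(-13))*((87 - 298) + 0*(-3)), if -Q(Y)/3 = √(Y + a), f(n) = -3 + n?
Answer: 0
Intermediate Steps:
a = -3 (a = -3 + 0 = -3)
Q(Y) = -3*√(-3 + Y) (Q(Y) = -3*√(Y - 3) = -3*√(-3 + Y))
(0*Q(-13))*((87 - 298) + 0*(-3)) = (0*(-3*√(-3 - 13)))*((87 - 298) + 0*(-3)) = (0*(-12*I))*(-211 + 0) = (0*(-12*I))*(-211) = 0*(-211) = 0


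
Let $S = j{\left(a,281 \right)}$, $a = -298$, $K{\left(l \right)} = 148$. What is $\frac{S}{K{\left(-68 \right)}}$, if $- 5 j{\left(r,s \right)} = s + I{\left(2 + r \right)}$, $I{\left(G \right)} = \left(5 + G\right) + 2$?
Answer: $\frac{2}{185} \approx 0.010811$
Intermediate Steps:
$I{\left(G \right)} = 7 + G$
$j{\left(r,s \right)} = - \frac{9}{5} - \frac{r}{5} - \frac{s}{5}$ ($j{\left(r,s \right)} = - \frac{s + \left(7 + \left(2 + r\right)\right)}{5} = - \frac{s + \left(9 + r\right)}{5} = - \frac{9 + r + s}{5} = - \frac{9}{5} - \frac{r}{5} - \frac{s}{5}$)
$S = \frac{8}{5}$ ($S = - \frac{9}{5} - - \frac{298}{5} - \frac{281}{5} = - \frac{9}{5} + \frac{298}{5} - \frac{281}{5} = \frac{8}{5} \approx 1.6$)
$\frac{S}{K{\left(-68 \right)}} = \frac{8}{5 \cdot 148} = \frac{8}{5} \cdot \frac{1}{148} = \frac{2}{185}$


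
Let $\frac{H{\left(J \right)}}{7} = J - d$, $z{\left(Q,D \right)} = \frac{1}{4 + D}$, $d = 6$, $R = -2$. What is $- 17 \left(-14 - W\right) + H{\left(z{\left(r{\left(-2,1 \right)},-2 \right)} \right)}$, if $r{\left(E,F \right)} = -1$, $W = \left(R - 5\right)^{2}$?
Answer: $\frac{2065}{2} \approx 1032.5$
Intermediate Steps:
$W = 49$ ($W = \left(-2 - 5\right)^{2} = \left(-7\right)^{2} = 49$)
$H{\left(J \right)} = -42 + 7 J$ ($H{\left(J \right)} = 7 \left(J - 6\right) = 7 \left(-6 + J\right) = -42 + 7 J$)
$- 17 \left(-14 - W\right) + H{\left(z{\left(r{\left(-2,1 \right)},-2 \right)} \right)} = - 17 \left(-14 - 49\right) - \left(42 - \frac{7}{4 - 2}\right) = - 17 \left(-14 - 49\right) - \left(42 - \frac{7}{2}\right) = \left(-17\right) \left(-63\right) + \left(-42 + 7 \cdot \frac{1}{2}\right) = 1071 + \left(-42 + \frac{7}{2}\right) = 1071 - \frac{77}{2} = \frac{2065}{2}$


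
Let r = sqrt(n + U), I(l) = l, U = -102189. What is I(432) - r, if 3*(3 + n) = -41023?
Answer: 432 - I*sqrt(1042797)/3 ≈ 432.0 - 340.39*I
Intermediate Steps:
n = -41032/3 (n = -3 + (1/3)*(-41023) = -3 - 41023/3 = -41032/3 ≈ -13677.)
r = I*sqrt(1042797)/3 (r = sqrt(-41032/3 - 102189) = sqrt(-347599/3) = I*sqrt(1042797)/3 ≈ 340.39*I)
I(432) - r = 432 - I*sqrt(1042797)/3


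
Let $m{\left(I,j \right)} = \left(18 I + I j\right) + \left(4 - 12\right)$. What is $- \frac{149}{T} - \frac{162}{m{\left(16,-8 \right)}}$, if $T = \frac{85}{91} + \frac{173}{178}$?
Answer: $- \frac{185926865}{2346348} \approx -79.241$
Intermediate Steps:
$T = \frac{30873}{16198}$ ($T = 85 \cdot \frac{1}{91} + 173 \cdot \frac{1}{178} = \frac{85}{91} + \frac{173}{178} = \frac{30873}{16198} \approx 1.906$)
$m{\left(I,j \right)} = -8 + 18 I + I j$ ($m{\left(I,j \right)} = \left(18 I + I j\right) + \left(4 - 12\right) = \left(18 I + I j\right) - 8 = -8 + 18 I + I j$)
$- \frac{149}{T} - \frac{162}{m{\left(16,-8 \right)}} = - \frac{149}{\frac{30873}{16198}} - \frac{162}{-8 + 18 \cdot 16 + 16 \left(-8\right)} = \left(-149\right) \frac{16198}{30873} - \frac{162}{-8 + 288 - 128} = - \frac{2413502}{30873} - \frac{162}{152} = - \frac{2413502}{30873} - \frac{81}{76} = - \frac{185926865}{2346348}$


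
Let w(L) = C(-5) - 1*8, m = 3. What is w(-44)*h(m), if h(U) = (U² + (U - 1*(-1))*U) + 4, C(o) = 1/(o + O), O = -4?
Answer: -1825/9 ≈ -202.78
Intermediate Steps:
C(o) = 1/(-4 + o) (C(o) = 1/(o - 4) = 1/(-4 + o))
w(L) = -73/9 (w(L) = 1/(-4 - 5) - 1*8 = 1/(-9) - 8 = -⅑ - 8 = -73/9)
h(U) = 4 + U² + U*(1 + U) (h(U) = (U² + (U + 1)*U) + 4 = (U² + (1 + U)*U) + 4 = (U² + U*(1 + U)) + 4 = 4 + U² + U*(1 + U))
w(-44)*h(m) = -73*(4 + 3 + 2*3²)/9 = -73*(4 + 3 + 2*9)/9 = -73*(4 + 3 + 18)/9 = -73/9*25 = -1825/9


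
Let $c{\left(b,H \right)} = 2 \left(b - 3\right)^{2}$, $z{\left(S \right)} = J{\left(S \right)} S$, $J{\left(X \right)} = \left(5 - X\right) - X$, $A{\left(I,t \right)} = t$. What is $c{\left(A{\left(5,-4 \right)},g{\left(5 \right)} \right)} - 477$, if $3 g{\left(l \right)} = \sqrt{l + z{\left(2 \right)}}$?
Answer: $-379$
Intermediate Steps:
$J{\left(X \right)} = 5 - 2 X$
$z{\left(S \right)} = S \left(5 - 2 S\right)$ ($z{\left(S \right)} = \left(5 - 2 S\right) S = S \left(5 - 2 S\right)$)
$g{\left(l \right)} = \frac{\sqrt{2 + l}}{3}$ ($g{\left(l \right)} = \frac{\sqrt{l + 2 \left(5 - 4\right)}}{3} = \frac{\sqrt{l + 2 \cdot 1}}{3} = \frac{\sqrt{l + 2}}{3} = \frac{\sqrt{2 + l}}{3}$)
$c{\left(b,H \right)} = 2 \left(-3 + b\right)^{2}$
$c{\left(A{\left(5,-4 \right)},g{\left(5 \right)} \right)} - 477 = 2 \left(-3 - 4\right)^{2} - 477 = 2 \left(-7\right)^{2} - 477 = 2 \cdot 49 - 477 = 98 - 477 = -379$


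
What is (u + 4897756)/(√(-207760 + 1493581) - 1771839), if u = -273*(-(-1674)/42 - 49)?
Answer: -241179377873/87205893225 - 1225063*√142869/261617679675 ≈ -2.7674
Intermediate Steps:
u = 2496 (u = -273*(-(-1674)/42 - 49) = -273*(-54*(-31/42) - 49) = -273*(279/7 - 49) = -273*(-64/7) = 2496)
(u + 4897756)/(√(-207760 + 1493581) - 1771839) = (2496 + 4897756)/(√(-207760 + 1493581) - 1771839) = 4900252/(√1285821 - 1771839) = 4900252/(3*√142869 - 1771839) = 4900252/(-1771839 + 3*√142869)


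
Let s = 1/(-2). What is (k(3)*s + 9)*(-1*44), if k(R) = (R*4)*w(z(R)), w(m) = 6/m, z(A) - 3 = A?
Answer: -132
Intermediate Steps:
z(A) = 3 + A
s = -½ ≈ -0.50000
k(R) = 24*R/(3 + R) (k(R) = (R*4)*(6/(3 + R)) = (4*R)*(6/(3 + R)) = 24*R/(3 + R))
(k(3)*s + 9)*(-1*44) = ((24*3/(3 + 3))*(-½) + 9)*(-1*44) = ((24*3/6)*(-½) + 9)*(-44) = ((24*3*(⅙))*(-½) + 9)*(-44) = (12*(-½) + 9)*(-44) = (-6 + 9)*(-44) = 3*(-44) = -132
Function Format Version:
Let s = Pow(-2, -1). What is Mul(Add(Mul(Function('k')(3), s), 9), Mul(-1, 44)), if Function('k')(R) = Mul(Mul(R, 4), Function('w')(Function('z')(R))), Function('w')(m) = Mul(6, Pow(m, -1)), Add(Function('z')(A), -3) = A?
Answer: -132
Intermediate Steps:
Function('z')(A) = Add(3, A)
s = Rational(-1, 2) ≈ -0.50000
Function('k')(R) = Mul(24, R, Pow(Add(3, R), -1)) (Function('k')(R) = Mul(Mul(R, 4), Mul(6, Pow(Add(3, R), -1))) = Mul(Mul(4, R), Mul(6, Pow(Add(3, R), -1))) = Mul(24, R, Pow(Add(3, R), -1)))
Mul(Add(Mul(Function('k')(3), s), 9), Mul(-1, 44)) = Mul(Add(Mul(Mul(24, 3, Pow(Add(3, 3), -1)), Rational(-1, 2)), 9), Mul(-1, 44)) = Mul(Add(Mul(Mul(24, 3, Pow(6, -1)), Rational(-1, 2)), 9), -44) = Mul(Add(Mul(Mul(24, 3, Rational(1, 6)), Rational(-1, 2)), 9), -44) = Mul(Add(Mul(12, Rational(-1, 2)), 9), -44) = Mul(Add(-6, 9), -44) = Mul(3, -44) = -132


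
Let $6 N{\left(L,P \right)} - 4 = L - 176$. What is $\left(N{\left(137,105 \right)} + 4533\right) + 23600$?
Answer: $\frac{168763}{6} \approx 28127.0$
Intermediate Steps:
$N{\left(L,P \right)} = - \frac{86}{3} + \frac{L}{6}$ ($N{\left(L,P \right)} = \frac{2}{3} + \frac{L - 176}{6} = \frac{2}{3} + \frac{-176 + L}{6} = \frac{2}{3} + \left(- \frac{88}{3} + \frac{L}{6}\right) = - \frac{86}{3} + \frac{L}{6}$)
$\left(N{\left(137,105 \right)} + 4533\right) + 23600 = \left(\left(- \frac{86}{3} + \frac{1}{6} \cdot 137\right) + 4533\right) + 23600 = \left(\left(- \frac{86}{3} + \frac{137}{6}\right) + 4533\right) + 23600 = \left(- \frac{35}{6} + 4533\right) + 23600 = \frac{27163}{6} + 23600 = \frac{168763}{6}$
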